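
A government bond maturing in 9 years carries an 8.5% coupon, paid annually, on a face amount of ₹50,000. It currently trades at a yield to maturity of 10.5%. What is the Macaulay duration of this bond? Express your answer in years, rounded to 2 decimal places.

6.48 years

Periodic yield y = 0.105. Discount each cash flow and weight by its year:
  t   CF        PV=CF/(1+0.105)^t    t·PV
  1     4,250.00     3,846.1538     3,846.1538
  2     4,250.00     3,480.6822     6,961.3644
  3     4,250.00     3,149.9387     9,449.8160
  4     4,250.00     2,850.6232    11,402.4929
  5     4,250.00     2,579.7495    12,898.7476
  6     4,250.00     2,334.6149    14,007.6897
  7     4,250.00     2,112.7737    14,789.4160
  8     4,250.00     1,912.0124    15,296.0992
  9    54,250.00    22,087.1276   198,784.1485
  Σ                 44,353.6761   287,435.9281
Price P = Σ PV = 44,353.6761.
Macaulay duration = Σ(t·PV) / P = 287,435.9281 / 44,353.6761 = 6.48054 years.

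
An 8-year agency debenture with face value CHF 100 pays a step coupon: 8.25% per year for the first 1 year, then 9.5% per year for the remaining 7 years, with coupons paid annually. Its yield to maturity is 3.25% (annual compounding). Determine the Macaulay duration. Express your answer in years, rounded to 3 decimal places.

6.358 years

Periodic yield y = 0.0325. Discount each cash flow and weight by its year:
  t   CF        PV=CF/(1+0.0325)^t    t·PV
  1         8.25         7.9903         7.9903
  2         9.50         8.9113        17.8227
  3         9.50         8.6308        25.8925
  4         9.50         8.3592        33.4367
  5         9.50         8.0961        40.4803
  6         9.50         7.8412        47.0473
  7         9.50         7.5944        53.1608
  8       109.50        84.7800       678.2404
  Σ                    142.2034       904.0709
Price P = Σ PV = 142.2034.
Macaulay duration = Σ(t·PV) / P = 904.0709 / 142.2034 = 6.35759 years.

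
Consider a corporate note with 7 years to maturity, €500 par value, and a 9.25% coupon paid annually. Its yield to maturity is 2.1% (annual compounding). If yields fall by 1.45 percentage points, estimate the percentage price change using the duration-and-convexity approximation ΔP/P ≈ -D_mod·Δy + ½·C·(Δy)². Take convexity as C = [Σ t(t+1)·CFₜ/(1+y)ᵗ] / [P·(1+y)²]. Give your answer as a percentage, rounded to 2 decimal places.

With y = 0.021:
  t   CF        PV=CF/(1+0.021)^t    t·PV        t(t+1)·PV
  1        46.25        45.2987        45.2987          90.5975
  2        46.25        44.3670        88.7340         266.2021
  3        46.25        43.4545       130.3634         521.4537
  4        46.25        42.5607       170.2428         851.2140
  5        46.25        41.6853       208.4265       1,250.5593
  6        46.25        40.8279       244.9675       1,714.7728
  7       546.25       472.2927     3,306.0491      26,448.3926
  Σ                    730.4869     4,194.0821      31,143.1919
P = 730.4869; D_Mac = 5.74149 yrs; D_mod = 5.62340 yrs; C = 40.89773.
Duration effect: -5.62340 × (-0.0145) = +0.081539
Convexity effect: 0.5 × 40.89773 × (-0.0145)² = +0.0042994
ΔP/P ≈ +0.081539 + 0.0042994 = +0.085839 = +8.5839%.

+8.58%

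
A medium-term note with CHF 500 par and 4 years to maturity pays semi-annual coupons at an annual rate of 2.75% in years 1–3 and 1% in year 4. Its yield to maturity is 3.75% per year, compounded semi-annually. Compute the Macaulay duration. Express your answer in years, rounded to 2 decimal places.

3.81 years

Periodic yield y = 0.01875. Discount each cash flow and weight by its period:
  t   CF        PV=CF/(1+0.01875)^t    t·PV
  1        6.875         6.7485         6.7485
  2        6.875         6.6243        13.2485
  3        6.875         6.5023        19.5070
  4        6.875         6.3827        25.5307
  5        6.875         6.2652        31.3260
  6        6.875         6.1499        36.8993
  7        2.500         2.1952        15.3661
  8      502.500       433.1069     3,464.8551
  Σ                    473.9749     3,613.4812
Price P = Σ PV = 473.9749.
Macaulay duration = Σ(t·PV) / P = 3,613.4812 / 473.9749 = 7.62378 half-year periods.
In years: 7.62378 / 2 = 3.81189 years.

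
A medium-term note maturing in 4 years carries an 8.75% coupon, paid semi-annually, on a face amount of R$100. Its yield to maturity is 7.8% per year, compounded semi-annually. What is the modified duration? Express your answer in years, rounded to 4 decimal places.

Periodic yield y = 0.039. First find Macaulay duration:
  t   CF        PV=CF/(1+0.039)^t    t·PV
  1        4.375         4.2108         4.2108
  2        4.375         4.0527         8.1054
  3        4.375         3.9006        11.7018
  4        4.375         3.7542        15.0167
  5        4.375         3.6133        18.0663
  6        4.375         3.4776        20.8658
  7        4.375         3.3471        23.4297
  8      104.375        76.8550       614.8400
  Σ                    103.2113       716.2367
P = 103.2113; Macaulay duration = 716.2367 / 103.2113 = 6.93952 half-year periods = 3.46976 years.
Modified duration = D_Mac / (1 + y) = 3.46976 / 1.039 = 3.33952 years.

3.3395 years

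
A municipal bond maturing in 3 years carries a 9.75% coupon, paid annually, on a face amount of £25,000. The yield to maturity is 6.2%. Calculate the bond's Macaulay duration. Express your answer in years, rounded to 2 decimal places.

2.75 years

Periodic yield y = 0.062. Discount each cash flow and weight by its year:
  t   CF        PV=CF/(1+0.062)^t    t·PV
  1     2,437.50     2,295.1977     2,295.1977
  2     2,437.50     2,161.2031     4,322.4063
  3    27,437.50    22,907.1462    68,721.4386
  Σ                 27,363.5471    75,339.0426
Price P = Σ PV = 27,363.5471.
Macaulay duration = Σ(t·PV) / P = 75,339.0426 / 27,363.5471 = 2.75326 years.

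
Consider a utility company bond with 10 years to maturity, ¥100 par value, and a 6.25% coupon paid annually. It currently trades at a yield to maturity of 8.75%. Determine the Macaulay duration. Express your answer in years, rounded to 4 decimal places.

Periodic yield y = 0.0875. Discount each cash flow and weight by its year:
  t   CF        PV=CF/(1+0.0875)^t    t·PV
  1         6.25         5.7471         5.7471
  2         6.25         5.2847        10.5694
  3         6.25         4.8595        14.5785
  4         6.25         4.4685        17.8740
  5         6.25         4.1090        20.5449
  6         6.25         3.7784        22.6702
  7         6.25         3.4744        24.3205
  8         6.25         3.1948        25.5585
  9         6.25         2.9378        26.4399
  10      106.25        45.9236       459.2364
  Σ                     83.7778       627.5395
Price P = Σ PV = 83.7778.
Macaulay duration = Σ(t·PV) / P = 627.5395 / 83.7778 = 7.49052 years.

7.4905 years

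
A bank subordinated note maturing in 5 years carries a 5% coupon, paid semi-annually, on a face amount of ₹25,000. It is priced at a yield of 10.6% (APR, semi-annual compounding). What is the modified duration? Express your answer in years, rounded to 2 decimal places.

4.18 years

Periodic yield y = 0.053. First find Macaulay duration:
  t   CF        PV=CF/(1+0.053)^t    t·PV
  1       625.00       593.5423       593.5423
  2       625.00       563.6679     1,127.3357
  3       625.00       535.2971     1,605.8913
  4       625.00       508.3543     2,033.4173
  5       625.00       482.7677     2,413.8383
  6       625.00       458.4688     2,750.8128
  7       625.00       435.3930     3,047.7508
  8       625.00       413.4786     3,307.8289
  9       625.00       392.6672     3,534.0052
  10   25,625.00    15,289.0381   152,890.3808
  Σ                 19,672.6749   173,304.8034
P = 19,672.6749; Macaulay duration = 173,304.8034 / 19,672.6749 = 8.80942 half-year periods = 4.40471 years.
Modified duration = D_Mac / (1 + y) = 4.40471 / 1.053 = 4.18301 years.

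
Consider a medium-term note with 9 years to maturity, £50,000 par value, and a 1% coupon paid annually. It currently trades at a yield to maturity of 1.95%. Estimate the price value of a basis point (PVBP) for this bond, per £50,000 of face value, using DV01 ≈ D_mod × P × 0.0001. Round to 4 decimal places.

Periodic yield y = 0.0195.
  t   CF        PV=CF/(1+0.0195)^t    t·PV
  1       500.00       490.4365       490.4365
  2       500.00       481.0559       962.1118
  3       500.00       471.8547     1,415.5642
  4       500.00       462.8296     1,851.3182
  5       500.00       453.9770     2,269.8850
  6       500.00       445.2938     2,671.7626
  7       500.00       436.7766     3,057.4364
  8       500.00       428.4224     3,427.3791
  9    50,500.00    42,443.0228   381,987.2054
  Σ                 46,113.6693   398,133.0993
P = 46,113.6693; D_Mac = 8.63373 yrs; D_mod = 8.46860 yrs.
DV01 ≈ 8.46860 × 46,113.6693 × 0.0001 = 39.051800.

£39.0518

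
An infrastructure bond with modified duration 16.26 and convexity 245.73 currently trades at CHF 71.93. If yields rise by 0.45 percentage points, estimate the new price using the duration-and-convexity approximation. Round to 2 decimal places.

Duration effect: -D_mod·Δy = -16.26 × (+0.0045) = -0.073170
Convexity effect: ½·C·(Δy)² = 0.5 × 245.73 × (0.0045)² = +0.00248801625
ΔP/P ≈ -0.073170 + 0.00248801625 = -0.07068198375
New price ≈ 71.93 × (1 - 0.07068198375) = 66.8458449088625.

CHF 66.85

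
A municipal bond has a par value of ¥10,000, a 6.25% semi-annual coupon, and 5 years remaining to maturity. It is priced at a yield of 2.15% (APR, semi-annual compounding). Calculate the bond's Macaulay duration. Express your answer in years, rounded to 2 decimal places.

4.43 years

Periodic yield y = 0.01075. Discount each cash flow and weight by its period:
  t   CF        PV=CF/(1+0.01075)^t    t·PV
  1       312.50       309.1764       309.1764
  2       312.50       305.8881       611.7761
  3       312.50       302.6347       907.9042
  4       312.50       299.4160     1,197.6640
  5       312.50       296.2315     1,481.1576
  6       312.50       293.0809     1,758.4854
  7       312.50       289.9638     2,029.7465
  8       312.50       286.8798     2,295.0387
  9       312.50       283.8287     2,554.4581
  10   10,312.50     9,266.7290    92,667.2898
  Σ                 11,933.8289   105,812.6968
Price P = Σ PV = 11,933.8289.
Macaulay duration = Σ(t·PV) / P = 105,812.6968 / 11,933.8289 = 8.86662 half-year periods.
In years: 8.86662 / 2 = 4.43331 years.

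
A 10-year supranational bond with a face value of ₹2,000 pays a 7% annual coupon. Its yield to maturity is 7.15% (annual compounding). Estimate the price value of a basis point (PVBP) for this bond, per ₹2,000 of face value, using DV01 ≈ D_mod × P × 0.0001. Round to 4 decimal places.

₹1.3854

Periodic yield y = 0.0715.
  t   CF        PV=CF/(1+0.0715)^t    t·PV
  1       140.00       130.6580       130.6580
  2       140.00       121.9393       243.8786
  3       140.00       113.8024       341.4073
  4       140.00       106.2085       424.8341
  5       140.00        99.1213       495.6067
  6       140.00        92.5071       555.0425
  7       140.00        86.3342       604.3393
  8       140.00        80.5732       644.5856
  9       140.00        75.1966       676.7698
  10    2,140.00     1,072.7339    10,727.3394
  Σ                  1,979.0746    14,844.4612
P = 1,979.0746; D_Mac = 7.50071 yrs; D_mod = 7.00019 yrs.
DV01 ≈ 7.00019 × 1,979.0746 × 0.0001 = 1.385391.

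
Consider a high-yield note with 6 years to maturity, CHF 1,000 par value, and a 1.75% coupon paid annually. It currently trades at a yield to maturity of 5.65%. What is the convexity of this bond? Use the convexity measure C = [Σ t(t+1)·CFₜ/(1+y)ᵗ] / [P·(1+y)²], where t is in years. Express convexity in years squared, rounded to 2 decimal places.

35.25

With y = 0.0565:
  t   CF        PV=CF/(1+0.0565)^t    t·PV        t(t+1)·PV
  1        17.50        16.5641        16.5641          33.1283
  2        17.50        15.6783        31.3566          94.0698
  3        17.50        14.8399        44.5196         178.0782
  4        17.50        14.0462        56.1850         280.9248
  5        17.50        13.2951        66.4753         398.8520
  6     1,017.50       731.6736     4,390.0418      30,730.2929
  Σ                    806.0972     4,605.1424      31,715.3460
P = 806.0972.
Convexity = Σ t(t+1)·PV / [P·(1+y)²] = 31,715.3460 / (806.0972 × 1.116192) = 35.24869.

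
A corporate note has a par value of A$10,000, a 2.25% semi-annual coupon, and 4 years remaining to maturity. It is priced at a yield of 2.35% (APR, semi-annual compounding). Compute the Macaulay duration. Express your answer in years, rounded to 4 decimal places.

Periodic yield y = 0.01175. Discount each cash flow and weight by its period:
  t   CF        PV=CF/(1+0.01175)^t    t·PV
  1       112.50       111.1935       111.1935
  2       112.50       109.9021       219.8043
  3       112.50       108.6258       325.8773
  4       112.50       107.3642       429.4570
  5       112.50       106.1174       530.5868
  6       112.50       104.8850       629.3098
  7       112.50       103.6669       725.6682
  8    10,112.50     9,210.2799    73,682.2395
  Σ                  9,962.0348    76,654.1363
Price P = Σ PV = 9,962.0348.
Macaulay duration = Σ(t·PV) / P = 76,654.1363 / 9,962.0348 = 7.69463 half-year periods.
In years: 7.69463 / 2 = 3.84731 years.

3.8473 years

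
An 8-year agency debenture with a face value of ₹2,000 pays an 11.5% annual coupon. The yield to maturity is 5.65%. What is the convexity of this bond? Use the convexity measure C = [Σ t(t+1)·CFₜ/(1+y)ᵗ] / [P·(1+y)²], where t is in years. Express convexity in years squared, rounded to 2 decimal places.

With y = 0.0565:
  t   CF        PV=CF/(1+0.0565)^t    t·PV        t(t+1)·PV
  1       230.00       217.7000       217.7000         435.3999
  2       230.00       206.0577       412.1154       1,236.3462
  3       230.00       195.0380       585.1141       2,340.4565
  4       230.00       184.6077       738.4308       3,692.1542
  5       230.00       174.7352       873.6759       5,242.0551
  6       230.00       165.3906       992.3436       6,946.4053
  7       230.00       156.5458     1,095.8204       8,766.5629
  8     2,230.00     1,436.6430    11,493.1438     103,438.2938
  Σ                  2,736.7179    16,408.3439     132,097.6739
P = 2,736.7179.
Convexity = Σ t(t+1)·PV / [P·(1+y)²] = 132,097.6739 / (2,736.7179 × 1.116192) = 43.24403.

43.24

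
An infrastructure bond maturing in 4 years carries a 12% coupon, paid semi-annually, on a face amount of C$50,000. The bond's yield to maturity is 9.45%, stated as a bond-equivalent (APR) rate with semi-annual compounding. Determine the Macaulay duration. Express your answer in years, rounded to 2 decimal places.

Periodic yield y = 0.04725. Discount each cash flow and weight by its period:
  t   CF        PV=CF/(1+0.04725)^t    t·PV
  1     3,000.00     2,864.6455     2,864.6455
  2     3,000.00     2,735.3979     5,470.7959
  3     3,000.00     2,611.9818     7,835.9454
  4     3,000.00     2,494.1340     9,976.5359
  5     3,000.00     2,381.6032    11,908.0161
  6     3,000.00     2,274.1497    13,644.8979
  7     3,000.00     2,171.5442    15,200.8093
  8    53,000.00    36,633.0364   293,064.2911
  Σ                 54,166.4927   359,965.9372
Price P = Σ PV = 54,166.4927.
Macaulay duration = Σ(t·PV) / P = 359,965.9372 / 54,166.4927 = 6.64555 half-year periods.
In years: 6.64555 / 2 = 3.32277 years.

3.32 years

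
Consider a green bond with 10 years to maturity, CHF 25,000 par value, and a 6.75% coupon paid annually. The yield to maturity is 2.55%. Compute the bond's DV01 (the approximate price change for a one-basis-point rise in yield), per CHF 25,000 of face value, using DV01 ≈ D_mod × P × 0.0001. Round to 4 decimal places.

Periodic yield y = 0.0255.
  t   CF        PV=CF/(1+0.0255)^t    t·PV
  1     1,687.50     1,645.5388     1,645.5388
  2     1,687.50     1,604.6209     3,209.2419
  3     1,687.50     1,564.7206     4,694.1617
  4     1,687.50     1,525.8123     6,103.2494
  5     1,687.50     1,487.8716     7,439.3581
  6     1,687.50     1,450.8743     8,705.2459
  7     1,687.50     1,414.7970     9,903.5790
  8     1,687.50     1,379.6168    11,036.9341
  9     1,687.50     1,345.3113    12,107.8020
  10   26,687.50    20,746.8060   207,468.0597
  Σ                 34,165.9696   272,313.1704
P = 34,165.9696; D_Mac = 7.97030 yrs; D_mod = 7.77212 yrs.
DV01 ≈ 7.77212 × 34,165.9696 × 0.0001 = 26.554185.

CHF 26.5542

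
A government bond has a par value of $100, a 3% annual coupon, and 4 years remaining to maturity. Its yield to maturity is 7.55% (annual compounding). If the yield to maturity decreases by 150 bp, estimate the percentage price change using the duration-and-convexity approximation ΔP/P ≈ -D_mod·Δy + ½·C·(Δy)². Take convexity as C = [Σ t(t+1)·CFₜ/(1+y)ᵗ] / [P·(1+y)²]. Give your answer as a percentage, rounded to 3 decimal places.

With y = 0.0755:
  t   CF        PV=CF/(1+0.0755)^t    t·PV        t(t+1)·PV
  1         3.00         2.7894         2.7894           5.5788
  2         3.00         2.5936         5.1872          15.5615
  3         3.00         2.4115         7.2345          28.9382
  4       103.00        76.9831       307.9325       1,539.6626
  Σ                     84.7776       323.1436       1,589.7411
P = 84.7776; D_Mac = 3.81166 yrs; D_mod = 3.54408 yrs; C = 16.21154.
Duration effect: -3.54408 × (-0.015) = +0.053161
Convexity effect: 0.5 × 16.21154 × (-0.015)² = +0.0018238
ΔP/P ≈ +0.053161 + 0.0018238 = +0.054985 = +5.4985%.

+5.499%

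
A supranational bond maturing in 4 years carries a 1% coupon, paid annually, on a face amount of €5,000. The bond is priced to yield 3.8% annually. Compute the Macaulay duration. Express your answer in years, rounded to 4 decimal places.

Periodic yield y = 0.038. Discount each cash flow and weight by its year:
  t   CF        PV=CF/(1+0.038)^t    t·PV
  1        50.00        48.1696        48.1696
  2        50.00        46.4061        92.8122
  3        50.00        44.7072       134.1217
  4     5,050.00     4,350.1273    17,400.5091
  Σ                  4,489.4102    17,675.6127
Price P = Σ PV = 4,489.4102.
Macaulay duration = Σ(t·PV) / P = 17,675.6127 / 4,489.4102 = 3.93718 years.

3.9372 years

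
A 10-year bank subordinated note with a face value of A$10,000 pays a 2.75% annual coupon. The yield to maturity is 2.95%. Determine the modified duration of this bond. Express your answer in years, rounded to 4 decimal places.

Periodic yield y = 0.0295. First find Macaulay duration:
  t   CF        PV=CF/(1+0.0295)^t    t·PV
  1       275.00       267.1200       267.1200
  2       275.00       259.4657       518.9314
  3       275.00       252.0308       756.0924
  4       275.00       244.8089       979.2358
  5       275.00       237.7940     1,188.9701
  6       275.00       230.9801     1,385.8807
  7       275.00       224.3614     1,570.5301
  8       275.00       217.9324     1,743.4595
  9       275.00       211.6877     1,905.1889
  10   10,275.00     7,682.7787    76,827.7865
  Σ                  9,828.9598    87,143.1956
P = 9,828.9598; Macaulay duration = 87,143.1956 / 9,828.9598 = 8.86596 years.
Modified duration = D_Mac / (1 + y) = 8.86596 / 1.0295 = 8.61191 years.

8.6119 years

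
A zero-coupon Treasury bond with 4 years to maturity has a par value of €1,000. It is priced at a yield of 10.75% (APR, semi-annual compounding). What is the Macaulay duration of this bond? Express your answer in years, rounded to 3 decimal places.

A zero-coupon bond has a single cash flow at maturity, so its Macaulay duration equals its maturity: 4 years.
(Equivalently: 8 semi-annual periods ÷ 2 = 4 years.)

4.000 years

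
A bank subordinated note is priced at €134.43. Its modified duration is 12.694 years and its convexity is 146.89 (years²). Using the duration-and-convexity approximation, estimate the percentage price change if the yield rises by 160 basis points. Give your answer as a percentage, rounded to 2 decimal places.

Duration effect: -D_mod·Δy = -12.694 × (+0.016) = -0.203104
Convexity effect: ½·C·(Δy)² = 0.5 × 146.89 × (0.016)² = +0.01880192
ΔP/P ≈ -0.203104 + 0.01880192 = -0.18430208
= -18.430208%.

-18.43%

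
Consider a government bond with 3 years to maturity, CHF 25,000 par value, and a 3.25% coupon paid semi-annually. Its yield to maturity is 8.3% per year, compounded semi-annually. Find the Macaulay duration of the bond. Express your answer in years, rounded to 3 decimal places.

Periodic yield y = 0.0415. Discount each cash flow and weight by its period:
  t   CF        PV=CF/(1+0.0415)^t    t·PV
  1       406.25       390.0624       390.0624
  2       406.25       374.5198       749.0397
  3       406.25       359.5966     1,078.7897
  4       406.25       345.2680     1,381.0718
  5       406.25       331.5103     1,657.5514
  6    25,406.25    19,906.0423   119,436.2535
  Σ                 21,706.9993   124,692.7686
Price P = Σ PV = 21,706.9993.
Macaulay duration = Σ(t·PV) / P = 124,692.7686 / 21,706.9993 = 5.74436 half-year periods.
In years: 5.74436 / 2 = 2.87218 years.

2.872 years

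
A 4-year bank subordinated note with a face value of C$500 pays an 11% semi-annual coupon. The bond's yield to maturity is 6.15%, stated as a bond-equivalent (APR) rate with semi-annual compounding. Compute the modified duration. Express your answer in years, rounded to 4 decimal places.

Periodic yield y = 0.03075. First find Macaulay duration:
  t   CF        PV=CF/(1+0.03075)^t    t·PV
  1        27.50        26.6796        26.6796
  2        27.50        25.8837        51.7674
  3        27.50        25.1115        75.3345
  4        27.50        24.3624        97.4494
  5        27.50        23.6356       118.1778
  6        27.50        22.9305       137.5827
  7        27.50        22.2464       155.7246
  8       527.50       413.9956     3,311.9647
  Σ                    584.8451     3,974.6808
P = 584.8451; Macaulay duration = 3,974.6808 / 584.8451 = 6.79613 half-year periods = 3.39806 years.
Modified duration = D_Mac / (1 + y) = 3.39806 / 1.03075 = 3.29669 years.

3.2967 years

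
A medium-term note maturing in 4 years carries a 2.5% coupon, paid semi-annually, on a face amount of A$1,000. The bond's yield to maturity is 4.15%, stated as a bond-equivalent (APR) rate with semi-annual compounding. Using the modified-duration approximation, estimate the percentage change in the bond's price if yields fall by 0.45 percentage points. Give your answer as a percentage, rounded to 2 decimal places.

+1.69%

Periodic yield y = 0.02075. Modified duration first:
  t   CF        PV=CF/(1+0.02075)^t    t·PV
  1        12.50        12.2459        12.2459
  2        12.50        11.9970        23.9939
  3        12.50        11.7531        35.2593
  4        12.50        11.5142        46.0567
  5        12.50        11.2801        56.4005
  6        12.50        11.0508        66.3048
  7        12.50        10.8262        75.7831
  8     1,012.50       859.0925     6,872.7399
  Σ                    939.7597     7,188.7841
P = 939.7597; D_Mac = 7.64960 half-year periods = 3.82480 yrs; D_mod = 3.82480/(1+0.02075) = 3.74705 yrs.
ΔP/P ≈ -D_mod · Δy = -3.74705 × (-0.0045) = +0.016862 = +1.6862%.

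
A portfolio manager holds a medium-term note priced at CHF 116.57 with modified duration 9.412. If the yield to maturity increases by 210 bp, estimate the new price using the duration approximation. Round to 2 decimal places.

Duration approximation: ΔP/P ≈ -D_mod · Δy = -9.412 × (+0.021) = -0.197652.
New price ≈ 116.57 × (1 - 0.197652) = 93.52970636.

CHF 93.53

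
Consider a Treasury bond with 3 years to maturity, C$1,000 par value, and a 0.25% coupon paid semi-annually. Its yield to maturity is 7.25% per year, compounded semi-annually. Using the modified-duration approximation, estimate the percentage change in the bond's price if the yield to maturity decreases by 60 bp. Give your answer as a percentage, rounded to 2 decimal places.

+1.73%

Periodic yield y = 0.03625. Modified duration first:
  t   CF        PV=CF/(1+0.03625)^t    t·PV
  1         1.25         1.2063         1.2063
  2         1.25         1.1641         2.3281
  3         1.25         1.1234         3.3701
  4         1.25         1.0841         4.3362
  5         1.25         1.0461         5.2307
  6     1,001.25       808.6401     4,851.8405
  Σ                    814.2640     4,868.3119
P = 814.2640; D_Mac = 5.97879 half-year periods = 2.98939 yrs; D_mod = 2.98939/(1+0.03625) = 2.88482 yrs.
ΔP/P ≈ -D_mod · Δy = -2.88482 × (-0.006) = +0.017309 = +1.7309%.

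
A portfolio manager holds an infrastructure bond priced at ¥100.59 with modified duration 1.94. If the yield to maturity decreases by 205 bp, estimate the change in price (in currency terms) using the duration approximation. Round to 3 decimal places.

+¥4.000

Duration approximation: ΔP/P ≈ -D_mod · Δy = -1.94 × (-0.0205) = +0.039770.
ΔP ≈ 100.59 × (+0.039770) = +4.0004643.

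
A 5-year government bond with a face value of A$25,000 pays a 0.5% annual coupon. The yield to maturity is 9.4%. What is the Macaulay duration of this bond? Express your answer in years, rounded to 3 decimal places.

4.936 years

Periodic yield y = 0.094. Discount each cash flow and weight by its year:
  t   CF        PV=CF/(1+0.094)^t    t·PV
  1       125.00       114.2596       114.2596
  2       125.00       104.4420       208.8841
  3       125.00        95.4680       286.4041
  4       125.00        87.2651       349.0605
  5    25,125.00    16,033.1723    80,165.8616
  Σ                 16,434.6071    81,124.4700
Price P = Σ PV = 16,434.6071.
Macaulay duration = Σ(t·PV) / P = 81,124.4700 / 16,434.6071 = 4.93620 years.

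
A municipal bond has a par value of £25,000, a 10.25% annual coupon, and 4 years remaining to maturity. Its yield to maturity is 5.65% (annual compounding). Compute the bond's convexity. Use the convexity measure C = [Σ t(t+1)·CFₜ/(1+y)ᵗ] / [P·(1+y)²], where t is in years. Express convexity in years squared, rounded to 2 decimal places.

With y = 0.0565:
  t   CF        PV=CF/(1+0.0565)^t    t·PV        t(t+1)·PV
  1     2,562.50     2,425.4614     2,425.4614       4,850.9229
  2     2,562.50     2,295.7515     4,591.5029      13,774.5088
  3     2,562.50     2,172.9782     6,518.9346      26,075.7384
  4    27,562.50    22,122.8259    88,491.3035     442,456.5177
  Σ                 29,017.0170   102,027.2025     487,157.6878
P = 29,017.0170.
Convexity = Σ t(t+1)·PV / [P·(1+y)²] = 487,157.6878 / (29,017.0170 × 1.116192) = 15.04104.

15.04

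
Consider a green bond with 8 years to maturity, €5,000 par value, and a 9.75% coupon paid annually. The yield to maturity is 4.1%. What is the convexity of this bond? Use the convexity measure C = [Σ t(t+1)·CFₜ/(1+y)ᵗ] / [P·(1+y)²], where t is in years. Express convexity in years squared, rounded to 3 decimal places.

With y = 0.041:
  t   CF        PV=CF/(1+0.041)^t    t·PV        t(t+1)·PV
  1       487.50       468.2997       468.2997         936.5994
  2       487.50       449.8556       899.7113       2,699.1338
  3       487.50       432.1380     1,296.4139       5,185.6557
  4       487.50       415.1181     1,660.4725       8,302.3626
  5       487.50       398.7686     1,993.8431      11,963.0585
  6       487.50       383.0630     2,298.3782      16,088.6474
  7       487.50       367.9760     2,575.8321      20,606.6569
  8     5,487.50     3,978.9520    31,831.6158     286,484.5421
  Σ                  6,894.1711    43,024.5666     352,266.6564
P = 6,894.1711.
Convexity = Σ t(t+1)·PV / [P·(1+y)²] = 352,266.6564 / (6,894.1711 × 1.083681) = 47.15069.

47.151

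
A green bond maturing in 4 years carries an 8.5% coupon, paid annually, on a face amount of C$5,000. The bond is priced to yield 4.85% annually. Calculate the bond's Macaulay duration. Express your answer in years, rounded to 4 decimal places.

3.5826 years

Periodic yield y = 0.0485. Discount each cash flow and weight by its year:
  t   CF        PV=CF/(1+0.0485)^t    t·PV
  1       425.00       405.3410       405.3410
  2       425.00       386.5913       773.1826
  3       425.00       368.7089     1,106.1267
  4     5,425.00     4,488.7560    17,955.0242
  Σ                  5,649.3972    20,239.6744
Price P = Σ PV = 5,649.3972.
Macaulay duration = Σ(t·PV) / P = 20,239.6744 / 5,649.3972 = 3.58263 years.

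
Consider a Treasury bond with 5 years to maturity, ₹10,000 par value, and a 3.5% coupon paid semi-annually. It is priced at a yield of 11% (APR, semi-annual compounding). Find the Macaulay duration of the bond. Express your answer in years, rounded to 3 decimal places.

4.546 years

Periodic yield y = 0.055. Discount each cash flow and weight by its period:
  t   CF        PV=CF/(1+0.055)^t    t·PV
  1       175.00       165.8768       165.8768
  2       175.00       157.2292       314.4583
  3       175.00       149.0324       447.0972
  4       175.00       141.2629       565.0517
  5       175.00       133.8985       669.4926
  6       175.00       126.9180       761.5081
  7       175.00       120.3014       842.1101
  8       175.00       114.0298       912.2384
  9       175.00       108.0851       972.7661
  10   10,175.00     5,956.7561    59,567.5615
  Σ                  7,173.3903    65,218.1608
Price P = Σ PV = 7,173.3903.
Macaulay duration = Σ(t·PV) / P = 65,218.1608 / 7,173.3903 = 9.09168 half-year periods.
In years: 9.09168 / 2 = 4.54584 years.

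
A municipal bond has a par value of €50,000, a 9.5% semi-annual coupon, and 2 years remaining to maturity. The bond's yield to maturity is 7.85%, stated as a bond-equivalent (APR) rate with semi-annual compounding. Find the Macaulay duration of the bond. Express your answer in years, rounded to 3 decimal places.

1.870 years

Periodic yield y = 0.03925. Discount each cash flow and weight by its period:
  t   CF        PV=CF/(1+0.03925)^t    t·PV
  1     2,375.00     2,285.3019     2,285.3019
  2     2,375.00     2,198.9915     4,397.9830
  3     2,375.00     2,115.9408     6,347.8224
  4    52,375.00    44,899.7480   179,598.9919
  Σ                 51,499.9822   192,630.0992
Price P = Σ PV = 51,499.9822.
Macaulay duration = Σ(t·PV) / P = 192,630.0992 / 51,499.9822 = 3.74039 half-year periods.
In years: 3.74039 / 2 = 1.87020 years.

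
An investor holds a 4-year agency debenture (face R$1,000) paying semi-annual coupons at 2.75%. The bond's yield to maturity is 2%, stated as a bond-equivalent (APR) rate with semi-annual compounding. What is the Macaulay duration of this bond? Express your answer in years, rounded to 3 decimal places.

3.818 years

Periodic yield y = 0.01. Discount each cash flow and weight by its period:
  t   CF        PV=CF/(1+0.01)^t    t·PV
  1        13.75        13.6139        13.6139
  2        13.75        13.4791        26.9581
  3        13.75        13.3456        40.0368
  4        13.75        13.2135        52.8539
  5        13.75        13.0827        65.4133
  6        13.75        12.9531        77.7187
  7        13.75        12.8249        89.7741
  8     1,013.75       936.1811     7,489.4489
  Σ                  1,028.6938     7,855.8178
Price P = Σ PV = 1,028.6938.
Macaulay duration = Σ(t·PV) / P = 7,855.8178 / 1,028.6938 = 7.63669 half-year periods.
In years: 7.63669 / 2 = 3.81835 years.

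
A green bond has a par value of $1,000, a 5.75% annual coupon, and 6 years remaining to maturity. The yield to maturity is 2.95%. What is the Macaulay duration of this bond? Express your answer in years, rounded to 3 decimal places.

Periodic yield y = 0.0295. Discount each cash flow and weight by its year:
  t   CF        PV=CF/(1+0.0295)^t    t·PV
  1        57.50        55.8524        55.8524
  2        57.50        54.2519       108.5038
  3        57.50        52.6974       158.0921
  4        57.50        51.1873       204.7493
  5        57.50        49.7206       248.6028
  6     1,057.50       888.2235     5,329.3411
  Σ                  1,151.9330     6,105.1415
Price P = Σ PV = 1,151.9330.
Macaulay duration = Σ(t·PV) / P = 6,105.1415 / 1,151.9330 = 5.29991 years.

5.300 years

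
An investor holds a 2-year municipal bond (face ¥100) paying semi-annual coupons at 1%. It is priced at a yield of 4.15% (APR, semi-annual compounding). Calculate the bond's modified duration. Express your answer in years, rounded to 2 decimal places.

1.94 years

Periodic yield y = 0.02075. First find Macaulay duration:
  t   CF        PV=CF/(1+0.02075)^t    t·PV
  1         0.50         0.4898         0.4898
  2         0.50         0.4799         0.9598
  3         0.50         0.4701         1.4104
  4       100.50        92.5739       370.2956
  Σ                     94.0137       373.1555
P = 94.0137; Macaulay duration = 373.1555 / 94.0137 = 3.96916 half-year periods = 1.98458 years.
Modified duration = D_Mac / (1 + y) = 1.98458 / 1.02075 = 1.94424 years.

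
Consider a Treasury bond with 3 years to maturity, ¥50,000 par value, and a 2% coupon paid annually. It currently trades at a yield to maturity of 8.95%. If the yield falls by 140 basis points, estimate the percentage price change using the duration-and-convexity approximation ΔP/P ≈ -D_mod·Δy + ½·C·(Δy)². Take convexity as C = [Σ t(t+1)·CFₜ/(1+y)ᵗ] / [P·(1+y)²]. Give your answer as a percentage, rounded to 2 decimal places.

With y = 0.0895:
  t   CF        PV=CF/(1+0.0895)^t    t·PV        t(t+1)·PV
  1     1,000.00       917.8522       917.8522       1,835.7045
  2     1,000.00       842.4527     1,684.9054       5,054.7163
  3    51,000.00    39,435.6018   118,306.8053     473,227.2212
  Σ                 41,195.9067   120,909.5630     480,117.6419
P = 41,195.9067; D_Mac = 2.93499 yrs; D_mod = 2.69389 yrs; C = 9.81836.
Duration effect: -2.69389 × (-0.014) = +0.037714
Convexity effect: 0.5 × 9.81836 × (-0.014)² = +0.0009622
ΔP/P ≈ +0.037714 + 0.0009622 = +0.038677 = +3.8677%.

+3.87%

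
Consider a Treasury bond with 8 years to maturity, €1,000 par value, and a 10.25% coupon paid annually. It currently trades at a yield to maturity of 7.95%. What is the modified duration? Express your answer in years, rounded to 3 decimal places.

5.529 years

Periodic yield y = 0.0795. First find Macaulay duration:
  t   CF        PV=CF/(1+0.0795)^t    t·PV
  1       102.50        94.9514        94.9514
  2       102.50        87.9587       175.9173
  3       102.50        81.4809       244.4428
  4       102.50        75.4802       301.9210
  5       102.50        69.9215       349.6074
  6       102.50        64.7721       388.6326
  7       102.50        60.0019       420.0136
  8     1,102.50       597.8571     4,782.8572
  Σ                  1,132.4239     6,758.3432
P = 1,132.4239; Macaulay duration = 6,758.3432 / 1,132.4239 = 5.96803 years.
Modified duration = D_Mac / (1 + y) = 5.96803 / 1.0795 = 5.52852 years.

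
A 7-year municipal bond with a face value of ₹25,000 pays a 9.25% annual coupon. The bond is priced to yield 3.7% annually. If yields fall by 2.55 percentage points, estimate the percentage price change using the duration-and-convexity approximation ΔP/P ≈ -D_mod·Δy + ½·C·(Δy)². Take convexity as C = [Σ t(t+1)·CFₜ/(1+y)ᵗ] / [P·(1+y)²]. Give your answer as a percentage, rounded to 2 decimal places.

+15.24%

With y = 0.037:
  t   CF        PV=CF/(1+0.037)^t    t·PV        t(t+1)·PV
  1     2,312.50     2,229.9904     2,229.9904       4,459.9807
  2     2,312.50     2,150.4246     4,300.8493      12,902.5479
  3     2,312.50     2,073.6978     6,221.0935      24,884.3739
  4     2,312.50     1,999.7086     7,998.8344      39,994.1721
  5     2,312.50     1,928.3593     9,641.7966      57,850.7794
  6     2,312.50     1,859.5557    11,157.3345      78,101.3415
  7    27,312.50    21,179.2297   148,254.6076   1,186,036.8606
  Σ                 33,420.9662   189,804.5062   1,404,230.0561
P = 33,420.9662; D_Mac = 5.67920 yrs; D_mod = 5.47657 yrs; C = 39.07165.
Duration effect: -5.47657 × (-0.0255) = +0.139653
Convexity effect: 0.5 × 39.07165 × (-0.0255)² = +0.0127032
ΔP/P ≈ +0.139653 + 0.0127032 = +0.152356 = +15.2356%.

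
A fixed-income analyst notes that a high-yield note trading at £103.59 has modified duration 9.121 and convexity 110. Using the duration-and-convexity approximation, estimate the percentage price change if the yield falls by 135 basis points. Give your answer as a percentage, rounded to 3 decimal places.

+13.316%

Duration effect: -D_mod·Δy = -9.121 × (-0.0135) = +0.1231335
Convexity effect: ½·C·(Δy)² = 0.5 × 110 × (-0.0135)² = +0.01002375
ΔP/P ≈ +0.1231335 + 0.01002375 = +0.13315725
= +13.315725%.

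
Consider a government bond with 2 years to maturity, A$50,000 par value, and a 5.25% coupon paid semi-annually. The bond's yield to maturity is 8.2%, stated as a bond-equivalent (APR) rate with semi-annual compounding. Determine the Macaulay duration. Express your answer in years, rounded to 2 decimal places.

1.92 years

Periodic yield y = 0.041. Discount each cash flow and weight by its period:
  t   CF        PV=CF/(1+0.041)^t    t·PV
  1     1,312.50     1,260.8069     1,260.8069
  2     1,312.50     1,211.1498     2,422.2996
  3     1,312.50     1,163.4484     3,490.3452
  4    51,312.50    43,693.8443   174,775.3771
  Σ                 47,329.2493   181,948.8287
Price P = Σ PV = 47,329.2493.
Macaulay duration = Σ(t·PV) / P = 181,948.8287 / 47,329.2493 = 3.84432 half-year periods.
In years: 3.84432 / 2 = 1.92216 years.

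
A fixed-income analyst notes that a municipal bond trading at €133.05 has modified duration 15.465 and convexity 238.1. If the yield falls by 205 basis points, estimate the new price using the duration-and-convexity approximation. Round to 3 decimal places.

€181.888

Duration effect: -D_mod·Δy = -15.465 × (-0.0205) = +0.3170325
Convexity effect: ½·C·(Δy)² = 0.5 × 238.1 × (-0.0205)² = +0.0500307625
ΔP/P ≈ +0.3170325 + 0.0500307625 = +0.3670632625
New price ≈ 133.05 × (1 + 0.3670632625) = 181.887767075625.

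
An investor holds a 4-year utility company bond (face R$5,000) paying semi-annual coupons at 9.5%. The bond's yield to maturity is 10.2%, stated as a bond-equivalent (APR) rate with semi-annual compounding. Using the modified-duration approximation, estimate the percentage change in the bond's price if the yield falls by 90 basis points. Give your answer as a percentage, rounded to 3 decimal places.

+2.922%

Periodic yield y = 0.051. Modified duration first:
  t   CF        PV=CF/(1+0.051)^t    t·PV
  1       237.50       225.9753       225.9753
  2       237.50       215.0098       430.0195
  3       237.50       204.5764       613.7291
  4       237.50       194.6493       778.5970
  5       237.50       185.2039       926.0193
  6       237.50       176.2168     1,057.3008
  7       237.50       167.6658     1,173.6609
  8     5,237.50     3,518.0524    28,144.4195
  Σ                  4,887.3496    33,349.7214
P = 4,887.3496; D_Mac = 6.82368 half-year periods = 3.41184 yrs; D_mod = 3.41184/(1+0.051) = 3.24628 yrs.
ΔP/P ≈ -D_mod · Δy = -3.24628 × (-0.009) = +0.029217 = +2.9217%.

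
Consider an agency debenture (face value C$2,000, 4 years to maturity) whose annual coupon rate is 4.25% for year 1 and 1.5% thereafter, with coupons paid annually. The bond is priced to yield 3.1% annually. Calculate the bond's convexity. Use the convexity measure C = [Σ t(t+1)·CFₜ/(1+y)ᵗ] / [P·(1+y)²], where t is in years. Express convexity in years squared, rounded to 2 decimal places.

With y = 0.031:
  t   CF        PV=CF/(1+0.031)^t    t·PV        t(t+1)·PV
  1        85.00        82.4442        82.4442         164.8885
  2        30.00        28.2230        56.4461         169.3383
  3        30.00        27.3744        82.1233         328.4933
  4     2,030.00     1,796.6413     7,186.5652      35,932.8258
  Σ                  1,934.6830     7,407.5788      36,595.5459
P = 1,934.6830.
Convexity = Σ t(t+1)·PV / [P·(1+y)²] = 36,595.5459 / (1,934.6830 × 1.062961) = 17.79513.

17.80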